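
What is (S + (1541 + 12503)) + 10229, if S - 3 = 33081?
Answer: 57357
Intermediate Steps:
S = 33084 (S = 3 + 33081 = 33084)
(S + (1541 + 12503)) + 10229 = (33084 + (1541 + 12503)) + 10229 = (33084 + 14044) + 10229 = 47128 + 10229 = 57357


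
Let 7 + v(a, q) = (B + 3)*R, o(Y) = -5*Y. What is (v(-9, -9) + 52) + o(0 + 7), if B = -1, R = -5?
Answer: 0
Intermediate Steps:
v(a, q) = -17 (v(a, q) = -7 + (-1 + 3)*(-5) = -7 + 2*(-5) = -7 - 10 = -17)
(v(-9, -9) + 52) + o(0 + 7) = (-17 + 52) - 5*(0 + 7) = 35 - 5*7 = 35 - 35 = 0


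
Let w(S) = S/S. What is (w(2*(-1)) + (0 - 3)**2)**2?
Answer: 100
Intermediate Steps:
w(S) = 1
(w(2*(-1)) + (0 - 3)**2)**2 = (1 + (0 - 3)**2)**2 = (1 + (-3)**2)**2 = (1 + 9)**2 = 10**2 = 100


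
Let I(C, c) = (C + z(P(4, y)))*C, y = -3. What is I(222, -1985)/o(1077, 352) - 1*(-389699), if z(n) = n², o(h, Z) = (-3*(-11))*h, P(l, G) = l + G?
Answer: 4616780555/11847 ≈ 3.8970e+5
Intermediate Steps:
P(l, G) = G + l
o(h, Z) = 33*h
I(C, c) = C*(1 + C) (I(C, c) = (C + (-3 + 4)²)*C = (C + 1²)*C = (C + 1)*C = (1 + C)*C = C*(1 + C))
I(222, -1985)/o(1077, 352) - 1*(-389699) = (222*(1 + 222))/((33*1077)) - 1*(-389699) = (222*223)/35541 + 389699 = 49506*(1/35541) + 389699 = 16502/11847 + 389699 = 4616780555/11847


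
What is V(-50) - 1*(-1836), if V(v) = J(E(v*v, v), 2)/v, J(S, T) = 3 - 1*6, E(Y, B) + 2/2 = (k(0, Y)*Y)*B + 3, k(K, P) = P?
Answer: 91803/50 ≈ 1836.1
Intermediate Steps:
E(Y, B) = 2 + B*Y² (E(Y, B) = -1 + ((Y*Y)*B + 3) = -1 + (Y²*B + 3) = -1 + (B*Y² + 3) = -1 + (3 + B*Y²) = 2 + B*Y²)
J(S, T) = -3 (J(S, T) = 3 - 6 = -3)
V(v) = -3/v
V(-50) - 1*(-1836) = -3/(-50) - 1*(-1836) = -3*(-1/50) + 1836 = 3/50 + 1836 = 91803/50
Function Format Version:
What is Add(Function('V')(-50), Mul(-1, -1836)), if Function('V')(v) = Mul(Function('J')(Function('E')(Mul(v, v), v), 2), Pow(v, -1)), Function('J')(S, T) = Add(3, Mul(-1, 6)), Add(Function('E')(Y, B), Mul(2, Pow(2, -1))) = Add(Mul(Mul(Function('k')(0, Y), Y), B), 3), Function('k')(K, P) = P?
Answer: Rational(91803, 50) ≈ 1836.1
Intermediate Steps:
Function('E')(Y, B) = Add(2, Mul(B, Pow(Y, 2))) (Function('E')(Y, B) = Add(-1, Add(Mul(Mul(Y, Y), B), 3)) = Add(-1, Add(Mul(Pow(Y, 2), B), 3)) = Add(-1, Add(Mul(B, Pow(Y, 2)), 3)) = Add(-1, Add(3, Mul(B, Pow(Y, 2)))) = Add(2, Mul(B, Pow(Y, 2))))
Function('J')(S, T) = -3 (Function('J')(S, T) = Add(3, -6) = -3)
Function('V')(v) = Mul(-3, Pow(v, -1))
Add(Function('V')(-50), Mul(-1, -1836)) = Add(Mul(-3, Pow(-50, -1)), Mul(-1, -1836)) = Add(Mul(-3, Rational(-1, 50)), 1836) = Add(Rational(3, 50), 1836) = Rational(91803, 50)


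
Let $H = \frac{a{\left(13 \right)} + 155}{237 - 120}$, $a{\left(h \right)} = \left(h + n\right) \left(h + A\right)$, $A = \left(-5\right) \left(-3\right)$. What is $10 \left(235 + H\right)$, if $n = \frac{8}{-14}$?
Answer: $\frac{279980}{117} \approx 2393.0$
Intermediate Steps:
$A = 15$
$n = - \frac{4}{7}$ ($n = 8 \left(- \frac{1}{14}\right) = - \frac{4}{7} \approx -0.57143$)
$a{\left(h \right)} = \left(15 + h\right) \left(- \frac{4}{7} + h\right)$ ($a{\left(h \right)} = \left(h - \frac{4}{7}\right) \left(h + 15\right) = \left(- \frac{4}{7} + h\right) \left(15 + h\right) = \left(15 + h\right) \left(- \frac{4}{7} + h\right)$)
$H = \frac{503}{117}$ ($H = \frac{\left(- \frac{60}{7} + 13^{2} + \frac{101}{7} \cdot 13\right) + 155}{237 - 120} = \frac{\left(- \frac{60}{7} + 169 + \frac{1313}{7}\right) + 155}{117} = \left(348 + 155\right) \frac{1}{117} = 503 \cdot \frac{1}{117} = \frac{503}{117} \approx 4.2991$)
$10 \left(235 + H\right) = 10 \left(235 + \frac{503}{117}\right) = 10 \cdot \frac{27998}{117} = \frac{279980}{117}$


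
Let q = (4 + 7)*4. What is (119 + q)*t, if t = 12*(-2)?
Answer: -3912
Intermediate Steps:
q = 44 (q = 11*4 = 44)
t = -24
(119 + q)*t = (119 + 44)*(-24) = 163*(-24) = -3912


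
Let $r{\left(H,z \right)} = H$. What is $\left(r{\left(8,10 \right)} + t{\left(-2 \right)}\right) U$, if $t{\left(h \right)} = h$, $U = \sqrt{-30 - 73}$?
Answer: $6 i \sqrt{103} \approx 60.893 i$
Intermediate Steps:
$U = i \sqrt{103}$ ($U = \sqrt{-103} = i \sqrt{103} \approx 10.149 i$)
$\left(r{\left(8,10 \right)} + t{\left(-2 \right)}\right) U = \left(8 - 2\right) i \sqrt{103} = 6 i \sqrt{103}$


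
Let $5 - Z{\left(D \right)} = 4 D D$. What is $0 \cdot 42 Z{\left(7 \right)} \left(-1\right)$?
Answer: $0$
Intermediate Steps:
$Z{\left(D \right)} = 5 - 4 D^{2}$ ($Z{\left(D \right)} = 5 - 4 D D = 5 - 4 D^{2}$)
$0 \cdot 42 Z{\left(7 \right)} \left(-1\right) = 0 \cdot 42 \left(5 - 4 \cdot 7^{2}\right) \left(-1\right) = 0 \left(5 - 196\right) \left(-1\right) = 0 \left(-191\right) \left(-1\right) = 0 \left(-1\right) = 0$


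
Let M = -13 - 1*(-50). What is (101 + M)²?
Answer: 19044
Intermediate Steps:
M = 37 (M = -13 + 50 = 37)
(101 + M)² = (101 + 37)² = 138² = 19044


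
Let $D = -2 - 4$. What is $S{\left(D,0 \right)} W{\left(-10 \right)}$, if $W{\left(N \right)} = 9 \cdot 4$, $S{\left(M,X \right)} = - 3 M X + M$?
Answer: $-216$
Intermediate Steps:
$D = -6$ ($D = -2 - 4 = -6$)
$S{\left(M,X \right)} = M - 3 M X$ ($S{\left(M,X \right)} = - 3 M X + M = M - 3 M X$)
$W{\left(N \right)} = 36$
$S{\left(D,0 \right)} W{\left(-10 \right)} = - 6 \left(1 - 0\right) 36 = - 6 \left(1 + 0\right) 36 = \left(-6\right) 1 \cdot 36 = \left(-6\right) 36 = -216$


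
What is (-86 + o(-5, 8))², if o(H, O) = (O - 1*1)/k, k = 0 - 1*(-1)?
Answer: 6241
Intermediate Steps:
k = 1 (k = 0 + 1 = 1)
o(H, O) = -1 + O (o(H, O) = (O - 1*1)/1 = (O - 1)*1 = (-1 + O)*1 = -1 + O)
(-86 + o(-5, 8))² = (-86 + (-1 + 8))² = (-86 + 7)² = (-79)² = 6241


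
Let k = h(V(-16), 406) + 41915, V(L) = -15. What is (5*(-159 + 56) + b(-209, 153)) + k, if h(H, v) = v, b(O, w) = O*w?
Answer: 9829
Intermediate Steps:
k = 42321 (k = 406 + 41915 = 42321)
(5*(-159 + 56) + b(-209, 153)) + k = (5*(-159 + 56) - 209*153) + 42321 = (5*(-103) - 31977) + 42321 = (-515 - 31977) + 42321 = -32492 + 42321 = 9829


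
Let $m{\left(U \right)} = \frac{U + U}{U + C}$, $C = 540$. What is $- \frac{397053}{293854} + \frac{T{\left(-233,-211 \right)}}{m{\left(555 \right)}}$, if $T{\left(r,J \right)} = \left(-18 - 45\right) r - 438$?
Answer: $\frac{2063913375}{146927} \approx 14047.0$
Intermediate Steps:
$T{\left(r,J \right)} = -438 - 63 r$ ($T{\left(r,J \right)} = \left(-18 - 45\right) r - 438 = - 63 r - 438 = -438 - 63 r$)
$m{\left(U \right)} = \frac{2 U}{540 + U}$ ($m{\left(U \right)} = \frac{U + U}{U + 540} = \frac{2 U}{540 + U}$)
$- \frac{397053}{293854} + \frac{T{\left(-233,-211 \right)}}{m{\left(555 \right)}} = - \frac{397053}{293854} + \frac{-438 - -14679}{2 \cdot 555 \frac{1}{540 + 555}} = \left(-397053\right) \frac{1}{293854} + \frac{-438 + 14679}{2 \cdot 555 \cdot \frac{1}{1095}} = - \frac{397053}{293854} + \frac{14241}{2 \cdot 555 \cdot \frac{1}{1095}} = - \frac{397053}{293854} + \frac{14241}{\frac{74}{73}} = - \frac{397053}{293854} + 14241 \cdot \frac{73}{74} = - \frac{397053}{293854} + \frac{1039593}{74} = \frac{2063913375}{146927}$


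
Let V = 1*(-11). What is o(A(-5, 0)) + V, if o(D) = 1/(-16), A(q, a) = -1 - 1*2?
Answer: -177/16 ≈ -11.063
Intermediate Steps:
V = -11
A(q, a) = -3 (A(q, a) = -1 - 2 = -3)
o(D) = -1/16
o(A(-5, 0)) + V = -1/16 - 11 = -177/16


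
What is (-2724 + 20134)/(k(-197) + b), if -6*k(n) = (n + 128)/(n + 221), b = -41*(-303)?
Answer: 835680/596327 ≈ 1.4014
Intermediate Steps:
b = 12423
k(n) = -(128 + n)/(6*(221 + n)) (k(n) = -(n + 128)/(6*(n + 221)) = -(128 + n)/(6*(221 + n)))
(-2724 + 20134)/(k(-197) + b) = (-2724 + 20134)/((-128 - 1*(-197))/(6*(221 - 197)) + 12423) = 17410/((⅙)*(-128 + 197)/24 + 12423) = 17410/((⅙)*(1/24)*69 + 12423) = 17410/(23/48 + 12423) = 17410/(596327/48) = 17410*(48/596327) = 835680/596327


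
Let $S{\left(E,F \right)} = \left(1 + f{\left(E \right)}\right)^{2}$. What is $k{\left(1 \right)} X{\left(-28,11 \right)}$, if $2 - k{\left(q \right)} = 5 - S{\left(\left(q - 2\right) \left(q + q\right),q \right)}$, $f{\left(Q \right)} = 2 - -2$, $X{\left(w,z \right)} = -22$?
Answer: $-484$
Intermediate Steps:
$f{\left(Q \right)} = 4$ ($f{\left(Q \right)} = 2 + 2 = 4$)
$S{\left(E,F \right)} = 25$ ($S{\left(E,F \right)} = \left(1 + 4\right)^{2} = 5^{2} = 25$)
$k{\left(q \right)} = 22$ ($k{\left(q \right)} = 2 - \left(5 - 25\right) = 2 - -20 = 2 + 20 = 22$)
$k{\left(1 \right)} X{\left(-28,11 \right)} = 22 \left(-22\right) = -484$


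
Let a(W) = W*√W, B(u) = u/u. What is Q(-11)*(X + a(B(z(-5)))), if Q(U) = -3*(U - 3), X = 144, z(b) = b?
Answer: 6090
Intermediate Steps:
B(u) = 1
a(W) = W^(3/2)
Q(U) = 9 - 3*U (Q(U) = -3*(-3 + U) = 9 - 3*U)
Q(-11)*(X + a(B(z(-5)))) = (9 - 3*(-11))*(144 + 1^(3/2)) = (9 + 33)*(144 + 1) = 42*145 = 6090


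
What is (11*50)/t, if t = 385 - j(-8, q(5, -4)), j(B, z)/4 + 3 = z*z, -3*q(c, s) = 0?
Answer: 550/397 ≈ 1.3854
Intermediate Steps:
q(c, s) = 0 (q(c, s) = -⅓*0 = 0)
j(B, z) = -12 + 4*z² (j(B, z) = -12 + 4*(z*z) = -12 + 4*z²)
t = 397 (t = 385 - (-12 + 4*0²) = 385 - (-12 + 4*0) = 385 - (-12 + 0) = 385 - 1*(-12) = 385 + 12 = 397)
(11*50)/t = (11*50)/397 = 550*(1/397) = 550/397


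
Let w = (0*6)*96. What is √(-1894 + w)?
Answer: I*√1894 ≈ 43.52*I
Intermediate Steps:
w = 0 (w = 0*96 = 0)
√(-1894 + w) = √(-1894 + 0) = √(-1894) = I*√1894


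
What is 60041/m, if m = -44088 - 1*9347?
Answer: -60041/53435 ≈ -1.1236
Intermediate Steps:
m = -53435 (m = -44088 - 9347 = -53435)
60041/m = 60041/(-53435) = 60041*(-1/53435) = -60041/53435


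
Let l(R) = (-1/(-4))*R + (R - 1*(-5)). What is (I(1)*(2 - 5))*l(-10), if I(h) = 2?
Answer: 45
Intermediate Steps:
l(R) = 5 + 5*R/4 (l(R) = (-1*(-1/4))*R + (R + 5) = R/4 + (5 + R) = 5 + 5*R/4)
(I(1)*(2 - 5))*l(-10) = (2*(2 - 5))*(5 + (5/4)*(-10)) = (2*(-3))*(5 - 25/2) = -6*(-15/2) = 45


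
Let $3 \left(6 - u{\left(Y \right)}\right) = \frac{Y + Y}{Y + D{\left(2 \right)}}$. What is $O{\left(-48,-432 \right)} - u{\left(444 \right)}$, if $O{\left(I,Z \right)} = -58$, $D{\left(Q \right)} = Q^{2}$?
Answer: $- \frac{3547}{56} \approx -63.339$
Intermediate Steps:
$u{\left(Y \right)} = 6 - \frac{2 Y}{3 \left(4 + Y\right)}$ ($u{\left(Y \right)} = 6 - \frac{\left(Y + Y\right) \frac{1}{Y + 2^{2}}}{3} = 6 - \frac{2 Y \frac{1}{Y + 4}}{3} = 6 - \frac{2 Y \frac{1}{4 + Y}}{3} = 6 - \frac{2 Y}{3 \left(4 + Y\right)}$)
$O{\left(-48,-432 \right)} - u{\left(444 \right)} = -58 - \frac{8 \left(9 + 2 \cdot 444\right)}{3 \left(4 + 444\right)} = -58 - \frac{8 \left(9 + 888\right)}{3 \cdot 448} = -58 - \frac{8}{3} \cdot \frac{1}{448} \cdot 897 = -58 - \frac{299}{56} = - \frac{3547}{56}$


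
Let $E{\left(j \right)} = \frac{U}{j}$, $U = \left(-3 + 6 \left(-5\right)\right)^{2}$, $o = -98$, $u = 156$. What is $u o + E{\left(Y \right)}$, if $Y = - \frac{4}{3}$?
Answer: $- \frac{64419}{4} \approx -16105.0$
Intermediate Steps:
$Y = - \frac{4}{3}$ ($Y = \left(-4\right) \frac{1}{3} = - \frac{4}{3} \approx -1.3333$)
$U = 1089$ ($U = \left(-3 - 30\right)^{2} = \left(-33\right)^{2} = 1089$)
$E{\left(j \right)} = \frac{1089}{j}$
$u o + E{\left(Y \right)} = 156 \left(-98\right) + \frac{1089}{- \frac{4}{3}} = -15288 + 1089 \left(- \frac{3}{4}\right) = -15288 - \frac{3267}{4} = - \frac{64419}{4}$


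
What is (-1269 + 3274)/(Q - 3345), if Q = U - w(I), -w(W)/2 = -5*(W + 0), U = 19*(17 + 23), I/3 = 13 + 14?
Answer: -401/679 ≈ -0.59057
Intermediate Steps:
I = 81 (I = 3*(13 + 14) = 3*27 = 81)
U = 760 (U = 19*40 = 760)
w(W) = 10*W (w(W) = -(-10)*(W + 0) = -(-10)*W = 10*W)
Q = -50 (Q = 760 - 10*81 = 760 - 1*810 = 760 - 810 = -50)
(-1269 + 3274)/(Q - 3345) = (-1269 + 3274)/(-50 - 3345) = 2005/(-3395) = 2005*(-1/3395) = -401/679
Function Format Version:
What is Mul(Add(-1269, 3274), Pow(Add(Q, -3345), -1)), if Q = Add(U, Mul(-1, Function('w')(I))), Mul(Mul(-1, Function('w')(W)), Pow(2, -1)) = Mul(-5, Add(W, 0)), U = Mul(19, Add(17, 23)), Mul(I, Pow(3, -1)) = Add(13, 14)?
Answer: Rational(-401, 679) ≈ -0.59057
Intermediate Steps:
I = 81 (I = Mul(3, Add(13, 14)) = Mul(3, 27) = 81)
U = 760 (U = Mul(19, 40) = 760)
Function('w')(W) = Mul(10, W) (Function('w')(W) = Mul(-2, Mul(-5, Add(W, 0))) = Mul(-2, Mul(-5, W)) = Mul(10, W))
Q = -50 (Q = Add(760, Mul(-1, Mul(10, 81))) = Add(760, Mul(-1, 810)) = Add(760, -810) = -50)
Mul(Add(-1269, 3274), Pow(Add(Q, -3345), -1)) = Mul(Add(-1269, 3274), Pow(Add(-50, -3345), -1)) = Mul(2005, Pow(-3395, -1)) = Mul(2005, Rational(-1, 3395)) = Rational(-401, 679)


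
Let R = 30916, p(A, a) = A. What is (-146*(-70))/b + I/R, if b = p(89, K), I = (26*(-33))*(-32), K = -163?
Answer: 79601276/687881 ≈ 115.72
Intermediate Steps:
I = 27456 (I = -858*(-32) = 27456)
b = 89
(-146*(-70))/b + I/R = -146*(-70)/89 + 27456/30916 = 10220*(1/89) + 27456*(1/30916) = 10220/89 + 6864/7729 = 79601276/687881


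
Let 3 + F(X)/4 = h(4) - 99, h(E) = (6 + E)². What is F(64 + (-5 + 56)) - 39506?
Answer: -39514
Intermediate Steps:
F(X) = -8 (F(X) = -12 + 4*((6 + 4)² - 99) = -12 + 4*(10² - 99) = -12 + 4*(100 - 99) = -12 + 4*1 = -12 + 4 = -8)
F(64 + (-5 + 56)) - 39506 = -8 - 39506 = -39514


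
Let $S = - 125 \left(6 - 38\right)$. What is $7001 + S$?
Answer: $11001$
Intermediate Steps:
$S = 4000$ ($S = \left(-125\right) \left(-32\right) = 4000$)
$7001 + S = 7001 + 4000 = 11001$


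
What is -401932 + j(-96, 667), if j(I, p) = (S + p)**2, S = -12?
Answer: 27093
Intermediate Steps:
j(I, p) = (-12 + p)**2
-401932 + j(-96, 667) = -401932 + (-12 + 667)**2 = -401932 + 655**2 = -401932 + 429025 = 27093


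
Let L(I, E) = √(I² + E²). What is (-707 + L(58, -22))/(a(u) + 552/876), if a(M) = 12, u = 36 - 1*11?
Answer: -51611/922 + 73*√962/461 ≈ -51.066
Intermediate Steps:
u = 25 (u = 36 - 11 = 25)
L(I, E) = √(E² + I²)
(-707 + L(58, -22))/(a(u) + 552/876) = (-707 + √((-22)² + 58²))/(12 + 552/876) = (-707 + √(484 + 3364))/(12 + 552*(1/876)) = (-707 + √3848)/(12 + 46/73) = (-707 + 2*√962)/(922/73) = (-707 + 2*√962)*(73/922) = -51611/922 + 73*√962/461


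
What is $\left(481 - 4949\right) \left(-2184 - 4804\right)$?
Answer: $31222384$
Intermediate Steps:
$\left(481 - 4949\right) \left(-2184 - 4804\right) = \left(-4468\right) \left(-6988\right) = 31222384$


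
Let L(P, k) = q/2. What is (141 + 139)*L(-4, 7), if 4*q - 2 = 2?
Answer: 140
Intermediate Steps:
q = 1 (q = 1/2 + (1/4)*2 = 1/2 + 1/2 = 1)
L(P, k) = 1/2
(141 + 139)*L(-4, 7) = (141 + 139)*(1/2) = 280*(1/2) = 140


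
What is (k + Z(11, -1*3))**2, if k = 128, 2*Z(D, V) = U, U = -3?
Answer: 64009/4 ≈ 16002.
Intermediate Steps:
Z(D, V) = -3/2 (Z(D, V) = (1/2)*(-3) = -3/2)
(k + Z(11, -1*3))**2 = (128 - 3/2)**2 = (253/2)**2 = 64009/4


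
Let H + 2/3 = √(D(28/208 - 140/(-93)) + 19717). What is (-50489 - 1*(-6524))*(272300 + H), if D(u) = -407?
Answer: -11971640190 - 43965*√19310 ≈ -1.1978e+10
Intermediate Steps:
H = -⅔ + √19310 (H = -⅔ + √(-407 + 19717) = -⅔ + √19310 ≈ 138.29)
(-50489 - 1*(-6524))*(272300 + H) = (-50489 - 1*(-6524))*(272300 + (-⅔ + √19310)) = (-50489 + 6524)*(816898/3 + √19310) = -43965*(816898/3 + √19310) = -11971640190 - 43965*√19310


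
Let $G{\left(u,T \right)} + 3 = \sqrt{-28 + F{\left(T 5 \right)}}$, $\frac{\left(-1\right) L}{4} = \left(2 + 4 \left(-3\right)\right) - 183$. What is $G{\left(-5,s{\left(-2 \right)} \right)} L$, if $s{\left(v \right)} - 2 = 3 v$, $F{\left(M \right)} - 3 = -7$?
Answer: $-2316 + 3088 i \sqrt{2} \approx -2316.0 + 4367.1 i$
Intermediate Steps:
$F{\left(M \right)} = -4$ ($F{\left(M \right)} = 3 - 7 = -4$)
$s{\left(v \right)} = 2 + 3 v$
$L = 772$ ($L = - 4 \left(\left(2 + 4 \left(-3\right)\right) - 183\right) = - 4 \left(\left(2 - 12\right) - 183\right) = - 4 \left(-10 - 183\right) = \left(-4\right) \left(-193\right) = 772$)
$G{\left(u,T \right)} = -3 + 4 i \sqrt{2}$ ($G{\left(u,T \right)} = -3 + \sqrt{-28 - 4} = -3 + \sqrt{-32} = -3 + 4 i \sqrt{2}$)
$G{\left(-5,s{\left(-2 \right)} \right)} L = \left(-3 + 4 i \sqrt{2}\right) 772 = -2316 + 3088 i \sqrt{2}$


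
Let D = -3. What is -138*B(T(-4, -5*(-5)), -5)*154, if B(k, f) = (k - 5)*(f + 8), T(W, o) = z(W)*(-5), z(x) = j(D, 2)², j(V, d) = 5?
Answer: 8288280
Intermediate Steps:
z(x) = 25 (z(x) = 5² = 25)
T(W, o) = -125 (T(W, o) = 25*(-5) = -125)
B(k, f) = (-5 + k)*(8 + f)
-138*B(T(-4, -5*(-5)), -5)*154 = -138*(-40 - 5*(-5) + 8*(-125) - 5*(-125))*154 = -138*(-40 + 25 - 1000 + 625)*154 = -138*(-390)*154 = 53820*154 = 8288280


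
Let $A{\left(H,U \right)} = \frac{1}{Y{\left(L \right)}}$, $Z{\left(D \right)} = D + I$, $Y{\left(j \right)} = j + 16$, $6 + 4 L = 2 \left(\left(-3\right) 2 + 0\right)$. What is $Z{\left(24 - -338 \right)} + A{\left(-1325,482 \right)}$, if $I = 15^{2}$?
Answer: $\frac{13503}{23} \approx 587.09$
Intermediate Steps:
$I = 225$
$L = - \frac{9}{2}$ ($L = - \frac{3}{2} + \frac{2 \left(\left(-3\right) 2 + 0\right)}{4} = - \frac{3}{2} + \frac{2 \left(-6 + 0\right)}{4} = - \frac{3}{2} + \frac{2 \left(-6\right)}{4} = - \frac{3}{2} + \frac{1}{4} \left(-12\right) = - \frac{3}{2} - 3 = - \frac{9}{2} \approx -4.5$)
$Y{\left(j \right)} = 16 + j$
$Z{\left(D \right)} = 225 + D$ ($Z{\left(D \right)} = D + 225 = 225 + D$)
$A{\left(H,U \right)} = \frac{2}{23}$ ($A{\left(H,U \right)} = \frac{1}{16 - \frac{9}{2}} = \frac{1}{\frac{23}{2}} = \frac{2}{23}$)
$Z{\left(24 - -338 \right)} + A{\left(-1325,482 \right)} = \left(225 + \left(24 - -338\right)\right) + \frac{2}{23} = \left(225 + \left(24 + 338\right)\right) + \frac{2}{23} = \left(225 + 362\right) + \frac{2}{23} = 587 + \frac{2}{23} = \frac{13503}{23}$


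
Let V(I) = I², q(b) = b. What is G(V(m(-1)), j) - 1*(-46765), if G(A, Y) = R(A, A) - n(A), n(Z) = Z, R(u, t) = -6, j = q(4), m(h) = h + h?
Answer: 46755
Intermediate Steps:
m(h) = 2*h
j = 4
G(A, Y) = -6 - A
G(V(m(-1)), j) - 1*(-46765) = (-6 - (2*(-1))²) - 1*(-46765) = (-6 - 1*(-2)²) + 46765 = (-6 - 1*4) + 46765 = (-6 - 4) + 46765 = -10 + 46765 = 46755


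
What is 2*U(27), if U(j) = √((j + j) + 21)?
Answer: 10*√3 ≈ 17.320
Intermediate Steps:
U(j) = √(21 + 2*j) (U(j) = √(2*j + 21) = √(21 + 2*j))
2*U(27) = 2*√(21 + 2*27) = 2*√(21 + 54) = 2*√75 = 2*(5*√3) = 10*√3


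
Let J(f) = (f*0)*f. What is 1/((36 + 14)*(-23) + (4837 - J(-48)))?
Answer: 1/3687 ≈ 0.00027122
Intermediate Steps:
J(f) = 0 (J(f) = 0*f = 0)
1/((36 + 14)*(-23) + (4837 - J(-48))) = 1/((36 + 14)*(-23) + (4837 - 1*0)) = 1/(50*(-23) + (4837 + 0)) = 1/(-1150 + 4837) = 1/3687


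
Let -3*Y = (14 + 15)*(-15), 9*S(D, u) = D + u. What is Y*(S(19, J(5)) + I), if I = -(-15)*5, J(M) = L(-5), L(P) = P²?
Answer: 104255/9 ≈ 11584.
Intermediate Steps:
J(M) = 25 (J(M) = (-5)² = 25)
I = 75 (I = -1*(-75) = 75)
S(D, u) = D/9 + u/9 (S(D, u) = (D + u)/9 = D/9 + u/9)
Y = 145 (Y = -(14 + 15)*(-15)/3 = -29*(-15)/3 = -⅓*(-435) = 145)
Y*(S(19, J(5)) + I) = 145*(((⅑)*19 + (⅑)*25) + 75) = 145*((19/9 + 25/9) + 75) = 145*(44/9 + 75) = 145*(719/9) = 104255/9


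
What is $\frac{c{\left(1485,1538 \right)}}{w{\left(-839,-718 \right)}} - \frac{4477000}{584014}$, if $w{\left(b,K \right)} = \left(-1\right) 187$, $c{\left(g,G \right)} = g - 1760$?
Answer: $- \frac{30754325}{4964119} \approx -6.1953$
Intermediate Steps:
$c{\left(g,G \right)} = -1760 + g$
$w{\left(b,K \right)} = -187$
$\frac{c{\left(1485,1538 \right)}}{w{\left(-839,-718 \right)}} - \frac{4477000}{584014} = \frac{-1760 + 1485}{-187} - \frac{4477000}{584014} = \left(-275\right) \left(- \frac{1}{187}\right) - \frac{2238500}{292007} = \frac{25}{17} - \frac{2238500}{292007} = - \frac{30754325}{4964119}$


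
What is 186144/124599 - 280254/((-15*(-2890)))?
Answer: -1491668097/300075925 ≈ -4.9710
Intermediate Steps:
186144/124599 - 280254/((-15*(-2890))) = 186144*(1/124599) - 280254/43350 = 62048/41533 - 280254*1/43350 = 62048/41533 - 46709/7225 = -1491668097/300075925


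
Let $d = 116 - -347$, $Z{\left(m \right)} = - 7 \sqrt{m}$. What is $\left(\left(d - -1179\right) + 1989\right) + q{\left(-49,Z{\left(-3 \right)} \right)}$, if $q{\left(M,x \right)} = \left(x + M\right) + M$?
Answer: $3533 - 7 i \sqrt{3} \approx 3533.0 - 12.124 i$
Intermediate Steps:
$q{\left(M,x \right)} = x + 2 M$ ($q{\left(M,x \right)} = \left(M + x\right) + M = x + 2 M$)
$d = 463$ ($d = 116 + 347 = 463$)
$\left(\left(d - -1179\right) + 1989\right) + q{\left(-49,Z{\left(-3 \right)} \right)} = \left(\left(463 - -1179\right) + 1989\right) + \left(- 7 \sqrt{-3} + 2 \left(-49\right)\right) = \left(\left(463 + 1179\right) + 1989\right) - \left(98 + 7 i \sqrt{3}\right) = \left(1642 + 1989\right) - \left(98 + 7 i \sqrt{3}\right) = 3631 - \left(98 + 7 i \sqrt{3}\right) = 3533 - 7 i \sqrt{3}$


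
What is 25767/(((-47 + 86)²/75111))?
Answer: 215042793/169 ≈ 1.2724e+6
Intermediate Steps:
25767/(((-47 + 86)²/75111)) = 25767/((39²*(1/75111))) = 25767/((1521*(1/75111))) = 25767/(507/25037) = 25767*(25037/507) = 215042793/169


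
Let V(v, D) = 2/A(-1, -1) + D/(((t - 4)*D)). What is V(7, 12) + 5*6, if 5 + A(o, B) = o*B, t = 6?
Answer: 30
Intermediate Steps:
A(o, B) = -5 + B*o (A(o, B) = -5 + o*B = -5 + B*o)
V(v, D) = 0 (V(v, D) = 2/(-5 - 1*(-1)) + D/(((6 - 4)*D)) = 2/(-5 + 1) + D/((2*D)) = 2/(-4) + D*(1/(2*D)) = 2*(-1/4) + 1/2 = -1/2 + 1/2 = 0)
V(7, 12) + 5*6 = 0 + 5*6 = 0 + 30 = 30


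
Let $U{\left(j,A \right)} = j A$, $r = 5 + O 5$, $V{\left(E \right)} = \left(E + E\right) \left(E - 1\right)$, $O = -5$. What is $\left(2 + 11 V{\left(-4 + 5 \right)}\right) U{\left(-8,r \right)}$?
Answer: $320$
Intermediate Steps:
$V{\left(E \right)} = 2 E \left(-1 + E\right)$
$r = -20$ ($r = 5 - 25 = -20$)
$U{\left(j,A \right)} = A j$
$\left(2 + 11 V{\left(-4 + 5 \right)}\right) U{\left(-8,r \right)} = \left(2 + 11 \cdot 2 \left(-4 + 5\right) \left(-1 + \left(-4 + 5\right)\right)\right) \left(\left(-20\right) \left(-8\right)\right) = \left(2 + 11 \cdot 2 \cdot 1 \left(-1 + 1\right)\right) 160 = \left(2 + 11 \cdot 2 \cdot 1 \cdot 0\right) 160 = \left(2 + 11 \cdot 0\right) 160 = \left(2 + 0\right) 160 = 2 \cdot 160 = 320$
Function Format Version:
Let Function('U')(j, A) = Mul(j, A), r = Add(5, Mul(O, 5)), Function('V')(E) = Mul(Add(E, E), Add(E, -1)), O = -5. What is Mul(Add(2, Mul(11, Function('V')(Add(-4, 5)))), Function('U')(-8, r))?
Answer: 320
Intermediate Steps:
Function('V')(E) = Mul(2, E, Add(-1, E)) (Function('V')(E) = Mul(Mul(2, E), Add(-1, E)) = Mul(2, E, Add(-1, E)))
r = -20 (r = Add(5, Mul(-5, 5)) = Add(5, -25) = -20)
Function('U')(j, A) = Mul(A, j)
Mul(Add(2, Mul(11, Function('V')(Add(-4, 5)))), Function('U')(-8, r)) = Mul(Add(2, Mul(11, Mul(2, Add(-4, 5), Add(-1, Add(-4, 5))))), Mul(-20, -8)) = Mul(Add(2, Mul(11, Mul(2, 1, Add(-1, 1)))), 160) = Mul(Add(2, Mul(11, Mul(2, 1, 0))), 160) = Mul(Add(2, Mul(11, 0)), 160) = Mul(Add(2, 0), 160) = Mul(2, 160) = 320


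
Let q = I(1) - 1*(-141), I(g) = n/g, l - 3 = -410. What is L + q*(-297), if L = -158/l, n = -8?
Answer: -16076749/407 ≈ -39501.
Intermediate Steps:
l = -407 (l = 3 - 410 = -407)
I(g) = -8/g
L = 158/407 (L = -158/(-407) = -158*(-1/407) = 158/407 ≈ 0.38821)
q = 133 (q = -8/1 - 1*(-141) = -8*1 + 141 = -8 + 141 = 133)
L + q*(-297) = 158/407 + 133*(-297) = 158/407 - 39501 = -16076749/407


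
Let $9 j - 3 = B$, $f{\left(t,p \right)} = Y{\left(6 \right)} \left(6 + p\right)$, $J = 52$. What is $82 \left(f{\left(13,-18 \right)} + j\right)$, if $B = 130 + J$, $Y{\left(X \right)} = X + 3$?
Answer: $- \frac{64534}{9} \approx -7170.4$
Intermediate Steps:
$Y{\left(X \right)} = 3 + X$
$f{\left(t,p \right)} = 54 + 9 p$ ($f{\left(t,p \right)} = \left(3 + 6\right) \left(6 + p\right) = 9 \left(6 + p\right) = 54 + 9 p$)
$B = 182$ ($B = 130 + 52 = 182$)
$j = \frac{185}{9}$ ($j = \frac{1}{3} + \frac{1}{9} \cdot 182 = \frac{1}{3} + \frac{182}{9} = \frac{185}{9} \approx 20.556$)
$82 \left(f{\left(13,-18 \right)} + j\right) = 82 \left(\left(54 + 9 \left(-18\right)\right) + \frac{185}{9}\right) = 82 \left(\left(54 - 162\right) + \frac{185}{9}\right) = 82 \left(-108 + \frac{185}{9}\right) = 82 \left(- \frac{787}{9}\right) = - \frac{64534}{9}$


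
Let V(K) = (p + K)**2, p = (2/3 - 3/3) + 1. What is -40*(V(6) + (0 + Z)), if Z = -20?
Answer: -8800/9 ≈ -977.78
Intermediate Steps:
p = 2/3 (p = (2*(1/3) - 3*1/3) + 1 = (2/3 - 1) + 1 = -1/3 + 1 = 2/3 ≈ 0.66667)
V(K) = (2/3 + K)**2
-40*(V(6) + (0 + Z)) = -40*((2 + 3*6)**2/9 + (0 - 20)) = -40*((2 + 18)**2/9 - 20) = -40*((1/9)*20**2 - 20) = -40*((1/9)*400 - 20) = -40*(400/9 - 20) = -40*220/9 = -8800/9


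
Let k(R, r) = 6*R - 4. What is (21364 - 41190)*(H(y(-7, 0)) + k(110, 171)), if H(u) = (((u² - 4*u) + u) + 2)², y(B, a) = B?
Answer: -115783840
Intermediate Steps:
k(R, r) = -4 + 6*R
H(u) = (2 + u² - 3*u)² (H(u) = ((u² - 3*u) + 2)² = (2 + u² - 3*u)²)
(21364 - 41190)*(H(y(-7, 0)) + k(110, 171)) = (21364 - 41190)*((2 + (-7)² - 3*(-7))² + (-4 + 6*110)) = -19826*((2 + 49 + 21)² + (-4 + 660)) = -19826*(72² + 656) = -19826*(5184 + 656) = -19826*5840 = -115783840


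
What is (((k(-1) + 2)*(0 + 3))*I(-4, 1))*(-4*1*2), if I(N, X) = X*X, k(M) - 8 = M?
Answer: -216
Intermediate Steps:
k(M) = 8 + M
I(N, X) = X**2
(((k(-1) + 2)*(0 + 3))*I(-4, 1))*(-4*1*2) = ((((8 - 1) + 2)*(0 + 3))*1**2)*(-4*1*2) = (((7 + 2)*3)*1)*(-4*2) = ((9*3)*1)*(-8) = (27*1)*(-8) = 27*(-8) = -216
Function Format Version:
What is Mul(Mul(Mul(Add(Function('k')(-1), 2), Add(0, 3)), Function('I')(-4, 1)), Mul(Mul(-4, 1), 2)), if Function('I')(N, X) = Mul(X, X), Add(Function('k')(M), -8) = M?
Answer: -216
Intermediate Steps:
Function('k')(M) = Add(8, M)
Function('I')(N, X) = Pow(X, 2)
Mul(Mul(Mul(Add(Function('k')(-1), 2), Add(0, 3)), Function('I')(-4, 1)), Mul(Mul(-4, 1), 2)) = Mul(Mul(Mul(Add(Add(8, -1), 2), Add(0, 3)), Pow(1, 2)), Mul(Mul(-4, 1), 2)) = Mul(Mul(Mul(Add(7, 2), 3), 1), Mul(-4, 2)) = Mul(Mul(Mul(9, 3), 1), -8) = Mul(Mul(27, 1), -8) = Mul(27, -8) = -216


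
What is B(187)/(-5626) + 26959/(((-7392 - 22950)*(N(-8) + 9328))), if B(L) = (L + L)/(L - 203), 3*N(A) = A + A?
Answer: 3230188197/795708674176 ≈ 0.0040595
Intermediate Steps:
N(A) = 2*A/3 (N(A) = (A + A)/3 = (2*A)/3 = 2*A/3)
B(L) = 2*L/(-203 + L) (B(L) = (2*L)/(-203 + L) = 2*L/(-203 + L))
B(187)/(-5626) + 26959/(((-7392 - 22950)*(N(-8) + 9328))) = (2*187/(-203 + 187))/(-5626) + 26959/(((-7392 - 22950)*((⅔)*(-8) + 9328))) = (2*187/(-16))*(-1/5626) + 26959/((-30342*(-16/3 + 9328))) = (2*187*(-1/16))*(-1/5626) + 26959/((-30342*27968/3)) = -187/8*(-1/5626) + 26959/(-282868352) = 187/45008 + 26959*(-1/282868352) = 187/45008 - 26959/282868352 = 3230188197/795708674176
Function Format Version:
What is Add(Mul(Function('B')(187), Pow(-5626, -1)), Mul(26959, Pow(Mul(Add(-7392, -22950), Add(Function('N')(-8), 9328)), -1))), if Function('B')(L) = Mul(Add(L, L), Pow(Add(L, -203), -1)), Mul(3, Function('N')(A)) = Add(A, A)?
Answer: Rational(3230188197, 795708674176) ≈ 0.0040595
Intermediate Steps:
Function('N')(A) = Mul(Rational(2, 3), A) (Function('N')(A) = Mul(Rational(1, 3), Add(A, A)) = Mul(Rational(1, 3), Mul(2, A)) = Mul(Rational(2, 3), A))
Function('B')(L) = Mul(2, L, Pow(Add(-203, L), -1)) (Function('B')(L) = Mul(Mul(2, L), Pow(Add(-203, L), -1)) = Mul(2, L, Pow(Add(-203, L), -1)))
Add(Mul(Function('B')(187), Pow(-5626, -1)), Mul(26959, Pow(Mul(Add(-7392, -22950), Add(Function('N')(-8), 9328)), -1))) = Add(Mul(Mul(2, 187, Pow(Add(-203, 187), -1)), Pow(-5626, -1)), Mul(26959, Pow(Mul(Add(-7392, -22950), Add(Mul(Rational(2, 3), -8), 9328)), -1))) = Add(Mul(Mul(2, 187, Pow(-16, -1)), Rational(-1, 5626)), Mul(26959, Pow(Mul(-30342, Add(Rational(-16, 3), 9328)), -1))) = Add(Mul(Mul(2, 187, Rational(-1, 16)), Rational(-1, 5626)), Mul(26959, Pow(Mul(-30342, Rational(27968, 3)), -1))) = Add(Mul(Rational(-187, 8), Rational(-1, 5626)), Mul(26959, Pow(-282868352, -1))) = Add(Rational(187, 45008), Mul(26959, Rational(-1, 282868352))) = Add(Rational(187, 45008), Rational(-26959, 282868352)) = Rational(3230188197, 795708674176)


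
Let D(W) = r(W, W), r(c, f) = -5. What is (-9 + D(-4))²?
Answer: 196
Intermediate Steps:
D(W) = -5
(-9 + D(-4))² = (-9 - 5)² = (-14)² = 196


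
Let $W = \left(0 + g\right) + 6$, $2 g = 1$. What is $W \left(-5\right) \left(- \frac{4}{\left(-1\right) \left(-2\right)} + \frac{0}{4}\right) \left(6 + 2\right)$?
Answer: $520$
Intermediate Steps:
$g = \frac{1}{2}$ ($g = \frac{1}{2} \cdot 1 = \frac{1}{2} \approx 0.5$)
$W = \frac{13}{2}$ ($W = \left(0 + \frac{1}{2}\right) + 6 = \frac{1}{2} + 6 = \frac{13}{2} \approx 6.5$)
$W \left(-5\right) \left(- \frac{4}{\left(-1\right) \left(-2\right)} + \frac{0}{4}\right) \left(6 + 2\right) = \frac{13}{2} \left(-5\right) \left(- \frac{4}{\left(-1\right) \left(-2\right)} + \frac{0}{4}\right) \left(6 + 2\right) = - \frac{65 \left(- \frac{4}{2} + 0 \cdot \frac{1}{4}\right) 8}{2} = - \frac{65 \left(\left(-4\right) \frac{1}{2} + 0\right) 8}{2} = - \frac{65 \left(-2 + 0\right) 8}{2} = - \frac{65 \left(\left(-2\right) 8\right)}{2} = \left(- \frac{65}{2}\right) \left(-16\right) = 520$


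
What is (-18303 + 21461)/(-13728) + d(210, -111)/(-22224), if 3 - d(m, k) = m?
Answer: -175369/794508 ≈ -0.22073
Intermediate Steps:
d(m, k) = 3 - m
(-18303 + 21461)/(-13728) + d(210, -111)/(-22224) = (-18303 + 21461)/(-13728) + (3 - 1*210)/(-22224) = 3158*(-1/13728) + (3 - 210)*(-1/22224) = -1579/6864 - 207*(-1/22224) = -1579/6864 + 69/7408 = -175369/794508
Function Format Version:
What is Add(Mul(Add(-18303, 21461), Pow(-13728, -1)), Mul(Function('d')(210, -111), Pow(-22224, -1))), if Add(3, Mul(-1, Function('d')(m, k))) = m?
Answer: Rational(-175369, 794508) ≈ -0.22073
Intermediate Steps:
Function('d')(m, k) = Add(3, Mul(-1, m))
Add(Mul(Add(-18303, 21461), Pow(-13728, -1)), Mul(Function('d')(210, -111), Pow(-22224, -1))) = Add(Mul(Add(-18303, 21461), Pow(-13728, -1)), Mul(Add(3, Mul(-1, 210)), Pow(-22224, -1))) = Add(Mul(3158, Rational(-1, 13728)), Mul(Add(3, -210), Rational(-1, 22224))) = Add(Rational(-1579, 6864), Mul(-207, Rational(-1, 22224))) = Add(Rational(-1579, 6864), Rational(69, 7408)) = Rational(-175369, 794508)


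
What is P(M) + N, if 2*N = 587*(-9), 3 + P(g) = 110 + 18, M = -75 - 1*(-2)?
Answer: -5033/2 ≈ -2516.5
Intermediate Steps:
M = -73 (M = -75 + 2 = -73)
P(g) = 125 (P(g) = -3 + (110 + 18) = -3 + 128 = 125)
N = -5283/2 (N = (587*(-9))/2 = (1/2)*(-5283) = -5283/2 ≈ -2641.5)
P(M) + N = 125 - 5283/2 = -5033/2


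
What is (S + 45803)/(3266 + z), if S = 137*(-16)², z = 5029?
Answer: 16175/1659 ≈ 9.7498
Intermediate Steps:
S = 35072 (S = 137*256 = 35072)
(S + 45803)/(3266 + z) = (35072 + 45803)/(3266 + 5029) = 80875/8295 = 80875*(1/8295) = 16175/1659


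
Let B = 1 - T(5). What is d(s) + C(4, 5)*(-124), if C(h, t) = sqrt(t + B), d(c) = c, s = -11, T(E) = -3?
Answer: -383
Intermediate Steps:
B = 4 (B = 1 - 1*(-3) = 1 + 3 = 4)
C(h, t) = sqrt(4 + t) (C(h, t) = sqrt(t + 4) = sqrt(4 + t))
d(s) + C(4, 5)*(-124) = -11 + sqrt(4 + 5)*(-124) = -11 + sqrt(9)*(-124) = -11 + 3*(-124) = -11 - 372 = -383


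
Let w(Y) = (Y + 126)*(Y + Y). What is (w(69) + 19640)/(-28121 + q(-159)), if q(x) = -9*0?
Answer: -46550/28121 ≈ -1.6553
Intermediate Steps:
w(Y) = 2*Y*(126 + Y) (w(Y) = (126 + Y)*(2*Y) = 2*Y*(126 + Y))
q(x) = 0
(w(69) + 19640)/(-28121 + q(-159)) = (2*69*(126 + 69) + 19640)/(-28121 + 0) = (2*69*195 + 19640)/(-28121) = (26910 + 19640)*(-1/28121) = 46550*(-1/28121) = -46550/28121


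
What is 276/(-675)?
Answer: -92/225 ≈ -0.40889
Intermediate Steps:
276/(-675) = -1/675*276 = -92/225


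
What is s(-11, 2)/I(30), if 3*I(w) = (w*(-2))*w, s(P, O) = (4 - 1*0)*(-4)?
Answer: 2/75 ≈ 0.026667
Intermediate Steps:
s(P, O) = -16 (s(P, O) = (4 + 0)*(-4) = 4*(-4) = -16)
I(w) = -2*w²/3 (I(w) = ((w*(-2))*w)/3 = ((-2*w)*w)/3 = (-2*w²)/3 = -2*w²/3)
s(-11, 2)/I(30) = -16/((-⅔*30²)) = -16/((-⅔*900)) = -16/(-600) = -16*(-1/600) = 2/75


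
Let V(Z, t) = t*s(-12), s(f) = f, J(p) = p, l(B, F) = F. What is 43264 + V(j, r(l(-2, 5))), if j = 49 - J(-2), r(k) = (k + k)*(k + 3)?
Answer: 42304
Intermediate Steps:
r(k) = 2*k*(3 + k) (r(k) = (2*k)*(3 + k) = 2*k*(3 + k))
j = 51 (j = 49 - 1*(-2) = 49 + 2 = 51)
V(Z, t) = -12*t (V(Z, t) = t*(-12) = -12*t)
43264 + V(j, r(l(-2, 5))) = 43264 - 24*5*(3 + 5) = 43264 - 24*5*8 = 43264 - 12*80 = 43264 - 960 = 42304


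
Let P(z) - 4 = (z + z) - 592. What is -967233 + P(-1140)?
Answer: -970101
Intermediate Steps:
P(z) = -588 + 2*z (P(z) = 4 + ((z + z) - 592) = 4 + (2*z - 592) = 4 + (-592 + 2*z) = -588 + 2*z)
-967233 + P(-1140) = -967233 + (-588 + 2*(-1140)) = -967233 + (-588 - 2280) = -967233 - 2868 = -970101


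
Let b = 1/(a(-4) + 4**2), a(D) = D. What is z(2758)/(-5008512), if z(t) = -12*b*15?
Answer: 5/1669504 ≈ 2.9949e-6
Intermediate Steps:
b = 1/12 (b = 1/(-4 + 4**2) = 1/(-4 + 16) = 1/12 ≈ 0.083333)
z(t) = -15 (z(t) = -12*1/12*15 = -1*15 = -15)
z(2758)/(-5008512) = -15/(-5008512) = -15*(-1/5008512) = 5/1669504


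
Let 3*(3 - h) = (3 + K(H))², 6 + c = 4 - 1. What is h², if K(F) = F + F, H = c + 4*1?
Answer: 256/9 ≈ 28.444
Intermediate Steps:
c = -3 (c = -6 + (4 - 1) = -6 + 3 = -3)
H = 1 (H = -3 + 4*1 = -3 + 4 = 1)
K(F) = 2*F
h = -16/3 (h = 3 - (3 + 2*1)²/3 = 3 - (3 + 2)²/3 = 3 - ⅓*5² = 3 - ⅓*25 = 3 - 25/3 = -16/3 ≈ -5.3333)
h² = (-16/3)² = 256/9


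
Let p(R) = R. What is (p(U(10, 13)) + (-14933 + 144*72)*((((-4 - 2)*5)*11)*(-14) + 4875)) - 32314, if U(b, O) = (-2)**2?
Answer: -43376985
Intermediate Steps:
U(b, O) = 4
(p(U(10, 13)) + (-14933 + 144*72)*((((-4 - 2)*5)*11)*(-14) + 4875)) - 32314 = (4 + (-14933 + 144*72)*((((-4 - 2)*5)*11)*(-14) + 4875)) - 32314 = (4 + (-14933 + 10368)*((-6*5*11)*(-14) + 4875)) - 32314 = (4 - 4565*(-30*11*(-14) + 4875)) - 32314 = (4 - 4565*(-330*(-14) + 4875)) - 32314 = (4 - 4565*(4620 + 4875)) - 32314 = (4 - 4565*9495) - 32314 = (4 - 43344675) - 32314 = -43344671 - 32314 = -43376985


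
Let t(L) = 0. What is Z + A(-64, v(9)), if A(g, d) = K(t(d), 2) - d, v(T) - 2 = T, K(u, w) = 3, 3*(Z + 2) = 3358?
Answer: 3328/3 ≈ 1109.3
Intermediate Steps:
Z = 3352/3 (Z = -2 + (⅓)*3358 = -2 + 3358/3 = 3352/3 ≈ 1117.3)
v(T) = 2 + T
A(g, d) = 3 - d
Z + A(-64, v(9)) = 3352/3 + (3 - (2 + 9)) = 3352/3 + (3 - 1*11) = 3352/3 + (3 - 11) = 3352/3 - 8 = 3328/3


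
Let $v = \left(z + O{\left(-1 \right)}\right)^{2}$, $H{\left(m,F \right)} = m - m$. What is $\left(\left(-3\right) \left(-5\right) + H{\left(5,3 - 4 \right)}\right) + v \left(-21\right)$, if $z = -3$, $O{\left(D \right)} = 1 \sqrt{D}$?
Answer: $-153 + 126 i \approx -153.0 + 126.0 i$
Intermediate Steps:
$O{\left(D \right)} = \sqrt{D}$
$H{\left(m,F \right)} = 0$
$v = \left(-3 + i\right)^{2}$ ($v = \left(-3 + \sqrt{-1}\right)^{2} = \left(-3 + i\right)^{2} \approx 8.0 - 6.0 i$)
$\left(\left(-3\right) \left(-5\right) + H{\left(5,3 - 4 \right)}\right) + v \left(-21\right) = \left(\left(-3\right) \left(-5\right) + 0\right) + \left(3 - i\right)^{2} \left(-21\right) = \left(15 + 0\right) - 21 \left(3 - i\right)^{2} = 15 - 21 \left(3 - i\right)^{2}$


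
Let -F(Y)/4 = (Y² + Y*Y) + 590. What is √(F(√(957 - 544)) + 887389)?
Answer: 5*√35269 ≈ 939.00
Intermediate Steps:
F(Y) = -2360 - 8*Y² (F(Y) = -4*((Y² + Y*Y) + 590) = -4*((Y² + Y²) + 590) = -4*(2*Y² + 590) = -4*(590 + 2*Y²) = -2360 - 8*Y²)
√(F(√(957 - 544)) + 887389) = √((-2360 - 8*(√(957 - 544))²) + 887389) = √((-2360 - 8*(√413)²) + 887389) = √((-2360 - 8*413) + 887389) = √((-2360 - 3304) + 887389) = √(-5664 + 887389) = √881725 = 5*√35269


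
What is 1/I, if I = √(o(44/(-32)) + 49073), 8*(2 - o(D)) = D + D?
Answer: 4*√3140822/1570411 ≈ 0.0045141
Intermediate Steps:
o(D) = 2 - D/4 (o(D) = 2 - (D + D)/8 = 2 - D/4)
I = √3140822/8 (I = √((2 - 11/(-32)) + 49073) = √((2 - 11*(-1)/32) + 49073) = √((2 - ¼*(-11/8)) + 49073) = √((2 + 11/32) + 49073) = √(75/32 + 49073) = √(1570411/32) = √3140822/8 ≈ 221.53)
1/I = 1/(√3140822/8) = 4*√3140822/1570411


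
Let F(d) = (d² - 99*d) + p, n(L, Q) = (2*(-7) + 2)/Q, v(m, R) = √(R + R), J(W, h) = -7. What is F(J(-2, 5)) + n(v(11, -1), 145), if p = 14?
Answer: 109608/145 ≈ 755.92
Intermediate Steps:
v(m, R) = √2*√R (v(m, R) = √(2*R) = √2*√R)
n(L, Q) = -12/Q (n(L, Q) = (-14 + 2)/Q = -12/Q)
F(d) = 14 + d² - 99*d (F(d) = (d² - 99*d) + 14 = 14 + d² - 99*d)
F(J(-2, 5)) + n(v(11, -1), 145) = (14 + (-7)² - 99*(-7)) - 12/145 = (14 + 49 + 693) - 12*1/145 = 756 - 12/145 = 109608/145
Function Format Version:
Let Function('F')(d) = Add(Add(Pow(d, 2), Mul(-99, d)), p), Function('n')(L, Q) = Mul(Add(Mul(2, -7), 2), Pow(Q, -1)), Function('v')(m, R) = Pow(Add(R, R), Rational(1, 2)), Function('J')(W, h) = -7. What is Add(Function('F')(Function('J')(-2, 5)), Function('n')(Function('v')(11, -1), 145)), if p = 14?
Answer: Rational(109608, 145) ≈ 755.92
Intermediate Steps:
Function('v')(m, R) = Mul(Pow(2, Rational(1, 2)), Pow(R, Rational(1, 2))) (Function('v')(m, R) = Pow(Mul(2, R), Rational(1, 2)) = Mul(Pow(2, Rational(1, 2)), Pow(R, Rational(1, 2))))
Function('n')(L, Q) = Mul(-12, Pow(Q, -1)) (Function('n')(L, Q) = Mul(Add(-14, 2), Pow(Q, -1)) = Mul(-12, Pow(Q, -1)))
Function('F')(d) = Add(14, Pow(d, 2), Mul(-99, d)) (Function('F')(d) = Add(Add(Pow(d, 2), Mul(-99, d)), 14) = Add(14, Pow(d, 2), Mul(-99, d)))
Add(Function('F')(Function('J')(-2, 5)), Function('n')(Function('v')(11, -1), 145)) = Add(Add(14, Pow(-7, 2), Mul(-99, -7)), Mul(-12, Pow(145, -1))) = Add(Add(14, 49, 693), Mul(-12, Rational(1, 145))) = Add(756, Rational(-12, 145)) = Rational(109608, 145)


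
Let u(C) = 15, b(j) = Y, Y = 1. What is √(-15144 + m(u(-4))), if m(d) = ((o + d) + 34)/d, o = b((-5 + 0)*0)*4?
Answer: I*√3406605/15 ≈ 123.05*I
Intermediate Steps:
b(j) = 1
o = 4 (o = 1*4 = 4)
m(d) = (38 + d)/d (m(d) = ((4 + d) + 34)/d = (38 + d)/d)
√(-15144 + m(u(-4))) = √(-15144 + (38 + 15)/15) = √(-15144 + (1/15)*53) = √(-15144 + 53/15) = √(-227107/15) = I*√3406605/15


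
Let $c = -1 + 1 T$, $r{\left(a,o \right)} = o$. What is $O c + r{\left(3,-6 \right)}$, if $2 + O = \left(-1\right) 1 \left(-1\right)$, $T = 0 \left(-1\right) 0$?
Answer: $-5$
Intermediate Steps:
$T = 0$ ($T = 0 \cdot 0 = 0$)
$O = -1$ ($O = -2 + \left(-1\right) 1 \left(-1\right) = -2 - -1 = -2 + 1 = -1$)
$c = -1$ ($c = -1 + 1 \cdot 0 = -1 + 0 = -1$)
$O c + r{\left(3,-6 \right)} = \left(-1\right) \left(-1\right) - 6 = 1 - 6 = -5$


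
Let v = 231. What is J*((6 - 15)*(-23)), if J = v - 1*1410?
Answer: -244053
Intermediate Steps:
J = -1179 (J = 231 - 1*1410 = 231 - 1410 = -1179)
J*((6 - 15)*(-23)) = -1179*(6 - 15)*(-23) = -(-10611)*(-23) = -1179*207 = -244053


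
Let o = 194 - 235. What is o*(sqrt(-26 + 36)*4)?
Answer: -164*sqrt(10) ≈ -518.61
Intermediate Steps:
o = -41
o*(sqrt(-26 + 36)*4) = -41*sqrt(-26 + 36)*4 = -41*sqrt(10)*4 = -164*sqrt(10)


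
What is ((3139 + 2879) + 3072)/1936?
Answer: 4545/968 ≈ 4.6953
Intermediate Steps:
((3139 + 2879) + 3072)/1936 = (6018 + 3072)*(1/1936) = 9090*(1/1936) = 4545/968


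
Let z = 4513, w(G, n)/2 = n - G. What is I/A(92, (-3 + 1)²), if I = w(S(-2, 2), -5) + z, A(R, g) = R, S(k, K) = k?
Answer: 4507/92 ≈ 48.989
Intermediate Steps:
w(G, n) = -2*G + 2*n (w(G, n) = 2*(n - G) = -2*G + 2*n)
I = 4507 (I = (-2*(-2) + 2*(-5)) + 4513 = (4 - 10) + 4513 = -6 + 4513 = 4507)
I/A(92, (-3 + 1)²) = 4507/92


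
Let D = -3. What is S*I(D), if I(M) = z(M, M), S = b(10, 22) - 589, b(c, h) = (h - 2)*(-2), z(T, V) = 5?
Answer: -3145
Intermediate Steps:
b(c, h) = 4 - 2*h (b(c, h) = (-2 + h)*(-2) = 4 - 2*h)
S = -629 (S = (4 - 2*22) - 589 = (4 - 44) - 589 = -40 - 589 = -629)
I(M) = 5
S*I(D) = -629*5 = -3145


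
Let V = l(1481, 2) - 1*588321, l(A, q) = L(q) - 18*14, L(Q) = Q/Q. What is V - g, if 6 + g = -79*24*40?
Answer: -512726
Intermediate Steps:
L(Q) = 1
l(A, q) = -251 (l(A, q) = 1 - 18*14 = 1 - 252 = -251)
g = -75846 (g = -6 - 79*24*40 = -6 - 1896*40 = -6 - 75840 = -75846)
V = -588572 (V = -251 - 1*588321 = -251 - 588321 = -588572)
V - g = -588572 - 1*(-75846) = -588572 + 75846 = -512726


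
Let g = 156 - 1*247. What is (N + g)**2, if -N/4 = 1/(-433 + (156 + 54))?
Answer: 411643521/49729 ≈ 8277.7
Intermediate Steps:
g = -91 (g = 156 - 247 = -91)
N = 4/223 (N = -4/(-433 + (156 + 54)) = -4/(-433 + 210) = -4/(-223) = -4*(-1/223) = 4/223 ≈ 0.017937)
(N + g)**2 = (4/223 - 91)**2 = (-20289/223)**2 = 411643521/49729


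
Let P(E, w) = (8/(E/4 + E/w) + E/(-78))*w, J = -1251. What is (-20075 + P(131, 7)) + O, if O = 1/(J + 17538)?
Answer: -12256450334081/610208742 ≈ -20086.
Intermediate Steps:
O = 1/16287 (O = 1/(-1251 + 17538) = 1/16287 ≈ 6.1399e-5)
P(E, w) = w*(8/(E/4 + E/w) - E/78) (P(E, w) = (8/(E*(¼) + E/w) + E*(-1/78))*w = (8/(E/4 + E/w) - E/78)*w = w*(8/(E/4 + E/w) - E/78))
(-20075 + P(131, 7)) + O = (-20075 + (1/78)*7*(-4*131² + 2496*7 - 1*7*131²)/(131*(4 + 7))) + 1/16287 = (-20075 + (1/78)*7*(1/131)*(-4*17161 + 17472 - 1*7*17161)/11) + 1/16287 = (-20075 + (1/78)*7*(1/131)*(1/11)*(-68644 + 17472 - 120127)) + 1/16287 = (-20075 + (1/78)*7*(1/131)*(1/11)*(-171299)) + 1/16287 = (-20075 - 1199093/112398) + 1/16287 = -2257588943/112398 + 1/16287 = -12256450334081/610208742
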